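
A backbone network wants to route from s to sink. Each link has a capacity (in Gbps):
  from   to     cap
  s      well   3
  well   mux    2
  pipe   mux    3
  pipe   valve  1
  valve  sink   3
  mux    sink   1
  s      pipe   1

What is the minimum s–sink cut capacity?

2

Max flow = 2 (via 2 augmenting paths).
In the residual at optimum, the set reachable from s is {mux, s, well}.
Cut edges: s->pipe (cap 1), mux->sink (cap 1). Sum = 2.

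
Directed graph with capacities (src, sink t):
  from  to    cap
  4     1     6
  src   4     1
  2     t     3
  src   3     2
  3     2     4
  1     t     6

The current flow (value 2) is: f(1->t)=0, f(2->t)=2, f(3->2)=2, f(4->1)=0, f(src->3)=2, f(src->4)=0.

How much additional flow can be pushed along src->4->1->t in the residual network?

Residual capacities along the path: src->4: 1, 4->1: 6, 1->t: 6.
Minimum is 1.

1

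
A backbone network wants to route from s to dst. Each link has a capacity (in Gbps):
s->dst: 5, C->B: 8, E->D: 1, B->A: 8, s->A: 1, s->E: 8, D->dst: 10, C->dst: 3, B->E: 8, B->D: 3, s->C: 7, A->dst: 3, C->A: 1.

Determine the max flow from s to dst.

Augment s->dst: bottleneck 5. Total 5.
Augment s->C->dst: bottleneck 3. Total 8.
Augment s->A->dst: bottleneck 1. Total 9.
Augment s->C->A->dst: bottleneck 1. Total 10.
Augment s->E->D->dst: bottleneck 1. Total 11.
Augment s->C->B->D->dst: bottleneck 3. Total 14.
No augmenting path remains in the residual graph.

14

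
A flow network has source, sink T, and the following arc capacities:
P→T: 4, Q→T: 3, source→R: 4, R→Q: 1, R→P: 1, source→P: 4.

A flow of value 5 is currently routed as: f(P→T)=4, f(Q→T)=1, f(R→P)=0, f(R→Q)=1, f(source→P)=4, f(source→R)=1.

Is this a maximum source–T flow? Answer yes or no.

Yes

Residual reachable from source: {P, R, source}; T is not reachable.
Saturated cut: R→Q, P→T with total capacity 5 = current flow value. Flow is maximum.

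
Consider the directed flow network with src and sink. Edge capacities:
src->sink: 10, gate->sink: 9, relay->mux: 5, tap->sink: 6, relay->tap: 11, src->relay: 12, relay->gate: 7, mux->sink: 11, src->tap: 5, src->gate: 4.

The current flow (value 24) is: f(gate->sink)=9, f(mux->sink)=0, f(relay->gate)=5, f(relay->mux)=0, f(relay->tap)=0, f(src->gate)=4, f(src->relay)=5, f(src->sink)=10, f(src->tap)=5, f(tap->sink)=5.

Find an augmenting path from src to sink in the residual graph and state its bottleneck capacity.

src->relay->tap->sink, bottleneck 1

Residual along src->relay->tap->sink: src->relay: 7, relay->tap: 11, tap->sink: 1.
Bottleneck = min = 1.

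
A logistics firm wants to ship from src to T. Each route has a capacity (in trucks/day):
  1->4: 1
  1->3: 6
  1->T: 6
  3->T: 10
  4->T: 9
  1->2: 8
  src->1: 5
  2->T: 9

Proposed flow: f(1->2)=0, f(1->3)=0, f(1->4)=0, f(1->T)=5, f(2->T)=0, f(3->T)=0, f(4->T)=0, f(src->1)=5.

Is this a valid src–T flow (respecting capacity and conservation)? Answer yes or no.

Every edge has 0 ≤ f(e) ≤ cap(e).
At each intermediate node, inflow equals outflow.

Yes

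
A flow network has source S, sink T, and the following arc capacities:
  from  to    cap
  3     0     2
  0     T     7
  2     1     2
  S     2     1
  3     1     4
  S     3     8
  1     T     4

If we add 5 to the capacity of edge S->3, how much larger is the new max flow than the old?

Original max flow = 6.
Edge S->3 does not cross the min cut (source side {1, 2, 3, S}), so extra capacity there cannot help.
New max flow = 6. Increase = 0.

0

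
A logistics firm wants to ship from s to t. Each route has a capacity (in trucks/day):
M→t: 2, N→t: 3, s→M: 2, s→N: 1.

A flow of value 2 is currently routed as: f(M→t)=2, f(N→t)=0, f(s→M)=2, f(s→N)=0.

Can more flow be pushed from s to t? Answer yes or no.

Yes

Residual path s→N→t has bottleneck 1 > 0.
Pushing 1 along it raises the flow to 3, so the given flow is not maximum.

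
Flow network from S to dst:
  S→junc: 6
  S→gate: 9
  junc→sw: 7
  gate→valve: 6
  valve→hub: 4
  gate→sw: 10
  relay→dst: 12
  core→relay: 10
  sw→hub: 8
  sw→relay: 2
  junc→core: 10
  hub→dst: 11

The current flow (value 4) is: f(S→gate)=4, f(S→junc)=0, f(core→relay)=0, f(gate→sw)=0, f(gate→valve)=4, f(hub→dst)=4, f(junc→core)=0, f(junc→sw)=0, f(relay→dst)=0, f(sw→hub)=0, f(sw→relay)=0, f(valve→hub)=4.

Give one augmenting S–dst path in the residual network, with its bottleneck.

Residual along S→gate→sw→hub→dst: S→gate: 5, gate→sw: 10, sw→hub: 8, hub→dst: 7.
Bottleneck = min = 5.

S→gate→sw→hub→dst, bottleneck 5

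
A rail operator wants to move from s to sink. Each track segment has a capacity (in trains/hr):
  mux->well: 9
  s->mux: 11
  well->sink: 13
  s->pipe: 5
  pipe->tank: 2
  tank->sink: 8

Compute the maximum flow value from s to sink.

Augment s->pipe->tank->sink: bottleneck 2. Total 2.
Augment s->mux->well->sink: bottleneck 9. Total 11.
No augmenting path remains in the residual graph.

11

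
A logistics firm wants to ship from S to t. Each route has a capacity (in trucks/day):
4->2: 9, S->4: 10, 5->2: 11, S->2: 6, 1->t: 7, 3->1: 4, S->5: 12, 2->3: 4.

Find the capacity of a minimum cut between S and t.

4

Max flow = 4 (via 1 augmenting path).
In the residual at optimum, the set reachable from S is {2, 4, 5, S}.
Cut edges: 2->3 (cap 4). Sum = 4.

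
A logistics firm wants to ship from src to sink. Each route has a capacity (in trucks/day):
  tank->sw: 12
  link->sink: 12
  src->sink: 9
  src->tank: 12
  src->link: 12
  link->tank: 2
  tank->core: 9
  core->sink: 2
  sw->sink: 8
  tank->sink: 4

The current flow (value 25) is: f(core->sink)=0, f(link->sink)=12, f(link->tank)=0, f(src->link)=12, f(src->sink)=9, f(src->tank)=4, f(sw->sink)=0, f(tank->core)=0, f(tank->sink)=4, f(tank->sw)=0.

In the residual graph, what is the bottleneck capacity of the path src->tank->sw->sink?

Residual capacities along the path: src->tank: 8, tank->sw: 12, sw->sink: 8.
Minimum is 8.

8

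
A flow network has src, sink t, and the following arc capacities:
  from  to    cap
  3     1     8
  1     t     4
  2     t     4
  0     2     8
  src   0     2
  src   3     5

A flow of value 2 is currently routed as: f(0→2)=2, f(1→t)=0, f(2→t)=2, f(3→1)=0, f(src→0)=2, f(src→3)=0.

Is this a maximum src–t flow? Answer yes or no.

Residual path src→3→1→t has bottleneck 4 > 0.
Pushing 4 along it raises the flow to 6, so the given flow is not maximum.

No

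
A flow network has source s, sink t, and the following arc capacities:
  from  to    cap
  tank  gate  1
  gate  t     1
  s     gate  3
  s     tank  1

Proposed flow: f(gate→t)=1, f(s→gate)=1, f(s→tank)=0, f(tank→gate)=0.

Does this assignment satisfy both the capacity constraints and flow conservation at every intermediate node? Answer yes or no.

Every edge has 0 ≤ f(e) ≤ cap(e).
At each intermediate node, inflow equals outflow.

Yes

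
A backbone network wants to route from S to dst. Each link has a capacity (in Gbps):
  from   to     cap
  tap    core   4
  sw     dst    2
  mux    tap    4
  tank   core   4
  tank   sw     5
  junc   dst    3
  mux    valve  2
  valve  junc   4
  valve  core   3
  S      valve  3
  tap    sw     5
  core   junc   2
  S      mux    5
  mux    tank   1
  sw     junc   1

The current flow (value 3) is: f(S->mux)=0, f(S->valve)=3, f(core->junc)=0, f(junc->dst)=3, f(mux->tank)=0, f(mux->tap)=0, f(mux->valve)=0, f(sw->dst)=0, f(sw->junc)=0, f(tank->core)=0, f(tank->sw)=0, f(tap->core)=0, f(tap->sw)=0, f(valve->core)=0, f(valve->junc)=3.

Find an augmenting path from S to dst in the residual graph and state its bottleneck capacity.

S->mux->tank->sw->dst, bottleneck 1

Residual along S->mux->tank->sw->dst: S->mux: 5, mux->tank: 1, tank->sw: 5, sw->dst: 2.
Bottleneck = min = 1.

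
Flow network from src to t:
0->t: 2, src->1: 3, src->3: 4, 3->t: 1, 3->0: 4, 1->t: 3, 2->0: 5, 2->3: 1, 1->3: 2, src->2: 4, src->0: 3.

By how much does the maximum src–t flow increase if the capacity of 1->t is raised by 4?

Original max flow = 6.
Edge 1->t does not cross the min cut (source side {0, 2, 3, src}), so extra capacity there cannot help.
New max flow = 6. Increase = 0.

0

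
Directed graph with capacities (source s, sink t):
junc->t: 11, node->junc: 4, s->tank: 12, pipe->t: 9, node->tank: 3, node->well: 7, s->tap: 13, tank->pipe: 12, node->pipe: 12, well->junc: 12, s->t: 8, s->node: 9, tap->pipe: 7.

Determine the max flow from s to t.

Augment s->t: bottleneck 8. Total 8.
Augment s->node->junc->t: bottleneck 4. Total 12.
Augment s->node->pipe->t: bottleneck 5. Total 17.
Augment s->tank->pipe->t: bottleneck 4. Total 21.
Augment s->tank->pipe->node->well->junc->t: bottleneck 5. Total 26.
No augmenting path remains in the residual graph.

26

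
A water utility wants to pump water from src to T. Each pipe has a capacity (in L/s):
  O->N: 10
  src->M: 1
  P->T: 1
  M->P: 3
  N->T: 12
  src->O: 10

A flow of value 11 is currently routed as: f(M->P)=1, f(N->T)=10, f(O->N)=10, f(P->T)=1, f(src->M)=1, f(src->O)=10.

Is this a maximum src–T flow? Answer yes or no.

Yes

Residual reachable from src: {src}; T is not reachable.
Saturated cut: src->O, src->M with total capacity 11 = current flow value. Flow is maximum.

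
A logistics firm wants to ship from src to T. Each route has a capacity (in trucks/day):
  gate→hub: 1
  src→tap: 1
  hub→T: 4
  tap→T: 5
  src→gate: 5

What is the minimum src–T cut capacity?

Max flow = 2 (via 2 augmenting paths).
In the residual at optimum, the set reachable from src is {gate, src}.
Cut edges: src→tap (cap 1), gate→hub (cap 1). Sum = 2.

2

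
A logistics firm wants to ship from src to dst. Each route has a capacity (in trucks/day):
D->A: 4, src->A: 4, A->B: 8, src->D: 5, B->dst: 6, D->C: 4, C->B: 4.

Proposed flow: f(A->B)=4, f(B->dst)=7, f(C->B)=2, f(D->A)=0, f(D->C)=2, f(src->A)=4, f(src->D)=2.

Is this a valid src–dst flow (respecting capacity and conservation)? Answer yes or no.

No

Capacity violated on B->dst: flow 7 > capacity 6.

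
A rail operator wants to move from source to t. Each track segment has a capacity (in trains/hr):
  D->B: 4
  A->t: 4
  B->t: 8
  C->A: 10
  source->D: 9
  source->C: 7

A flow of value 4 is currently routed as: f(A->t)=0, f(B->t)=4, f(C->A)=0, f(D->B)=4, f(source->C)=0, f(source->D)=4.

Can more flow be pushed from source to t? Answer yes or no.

Residual path source->C->A->t has bottleneck 4 > 0.
Pushing 4 along it raises the flow to 8, so the given flow is not maximum.

Yes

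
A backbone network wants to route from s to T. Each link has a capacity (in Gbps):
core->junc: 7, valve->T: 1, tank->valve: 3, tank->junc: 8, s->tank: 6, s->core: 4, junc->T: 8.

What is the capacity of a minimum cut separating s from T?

9

Max flow = 9 (via 3 augmenting paths).
In the residual at optimum, the set reachable from s is {core, junc, s, tank, valve}.
Cut edges: valve->T (cap 1), junc->T (cap 8). Sum = 9.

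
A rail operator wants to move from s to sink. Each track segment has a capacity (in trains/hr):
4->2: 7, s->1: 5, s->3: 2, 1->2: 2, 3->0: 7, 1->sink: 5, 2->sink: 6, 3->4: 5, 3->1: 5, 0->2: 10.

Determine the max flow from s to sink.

Augment s->1->sink: bottleneck 5. Total 5.
Augment s->3->0->2->sink: bottleneck 2. Total 7.
No augmenting path remains in the residual graph.

7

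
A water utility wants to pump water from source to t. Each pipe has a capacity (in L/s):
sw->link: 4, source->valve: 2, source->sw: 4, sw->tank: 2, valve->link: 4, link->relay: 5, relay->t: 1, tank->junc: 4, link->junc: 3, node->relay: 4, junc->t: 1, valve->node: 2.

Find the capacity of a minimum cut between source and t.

2

Max flow = 2 (via 2 augmenting paths).
In the residual at optimum, the set reachable from source is {junc, link, node, relay, source, sw, tank, valve}.
Cut edges: relay->t (cap 1), junc->t (cap 1). Sum = 2.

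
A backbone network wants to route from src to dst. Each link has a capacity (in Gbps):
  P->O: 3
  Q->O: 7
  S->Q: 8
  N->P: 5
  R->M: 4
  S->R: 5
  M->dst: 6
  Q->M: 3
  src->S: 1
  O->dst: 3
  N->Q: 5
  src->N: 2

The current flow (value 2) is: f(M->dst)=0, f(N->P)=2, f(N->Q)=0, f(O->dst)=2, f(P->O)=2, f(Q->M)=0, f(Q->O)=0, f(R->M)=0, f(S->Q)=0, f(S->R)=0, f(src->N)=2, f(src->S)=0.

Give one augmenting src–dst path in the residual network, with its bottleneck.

Residual along src->S->Q->O->dst: src->S: 1, S->Q: 8, Q->O: 7, O->dst: 1.
Bottleneck = min = 1.

src->S->Q->O->dst, bottleneck 1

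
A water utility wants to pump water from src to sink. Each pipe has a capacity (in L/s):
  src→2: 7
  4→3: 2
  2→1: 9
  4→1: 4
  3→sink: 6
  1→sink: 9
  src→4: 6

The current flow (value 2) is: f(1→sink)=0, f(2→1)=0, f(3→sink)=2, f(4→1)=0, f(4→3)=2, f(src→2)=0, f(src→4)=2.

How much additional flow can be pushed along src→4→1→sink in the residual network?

Residual capacities along the path: src→4: 4, 4→1: 4, 1→sink: 9.
Minimum is 4.

4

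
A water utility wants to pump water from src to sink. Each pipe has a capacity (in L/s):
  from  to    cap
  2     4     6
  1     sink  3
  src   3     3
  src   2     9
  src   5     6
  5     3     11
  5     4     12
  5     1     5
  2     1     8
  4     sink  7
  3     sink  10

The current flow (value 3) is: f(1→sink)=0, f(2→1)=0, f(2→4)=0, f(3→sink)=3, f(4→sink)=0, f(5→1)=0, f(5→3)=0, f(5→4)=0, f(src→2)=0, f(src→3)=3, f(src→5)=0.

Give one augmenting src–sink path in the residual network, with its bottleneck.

Residual along src→5→1→sink: src→5: 6, 5→1: 5, 1→sink: 3.
Bottleneck = min = 3.

src→5→1→sink, bottleneck 3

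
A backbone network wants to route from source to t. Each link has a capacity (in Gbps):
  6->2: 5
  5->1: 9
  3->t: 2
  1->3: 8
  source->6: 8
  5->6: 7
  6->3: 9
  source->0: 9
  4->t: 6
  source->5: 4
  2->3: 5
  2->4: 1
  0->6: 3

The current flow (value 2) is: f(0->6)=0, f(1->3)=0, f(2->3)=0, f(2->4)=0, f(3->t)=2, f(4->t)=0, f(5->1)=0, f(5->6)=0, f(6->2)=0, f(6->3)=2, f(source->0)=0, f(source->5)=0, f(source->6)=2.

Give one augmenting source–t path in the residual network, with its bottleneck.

source->6->2->4->t, bottleneck 1

Residual along source->6->2->4->t: source->6: 6, 6->2: 5, 2->4: 1, 4->t: 6.
Bottleneck = min = 1.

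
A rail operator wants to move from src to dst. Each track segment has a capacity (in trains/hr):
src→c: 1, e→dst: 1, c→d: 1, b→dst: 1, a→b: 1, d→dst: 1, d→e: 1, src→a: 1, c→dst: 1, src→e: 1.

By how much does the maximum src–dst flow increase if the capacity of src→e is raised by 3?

0

Original max flow = 3.
Even with extra capacity on src→e, another cut of capacity 3 remains binding.
New max flow = 3. Increase = 0.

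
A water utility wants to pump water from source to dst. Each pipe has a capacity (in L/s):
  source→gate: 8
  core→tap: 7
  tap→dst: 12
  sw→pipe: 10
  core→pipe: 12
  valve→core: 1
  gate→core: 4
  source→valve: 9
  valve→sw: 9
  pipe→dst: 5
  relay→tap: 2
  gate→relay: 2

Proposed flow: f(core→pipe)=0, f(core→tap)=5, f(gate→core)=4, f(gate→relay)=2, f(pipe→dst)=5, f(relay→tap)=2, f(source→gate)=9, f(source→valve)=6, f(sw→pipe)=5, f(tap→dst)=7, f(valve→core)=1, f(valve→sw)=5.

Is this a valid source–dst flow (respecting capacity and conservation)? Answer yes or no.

Capacity violated on source→gate: flow 9 > capacity 8.

No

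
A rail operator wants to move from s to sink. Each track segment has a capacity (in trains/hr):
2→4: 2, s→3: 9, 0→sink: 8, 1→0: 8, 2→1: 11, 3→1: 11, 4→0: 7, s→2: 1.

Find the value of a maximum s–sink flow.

8

Augment s→2→4→0→sink: bottleneck 1. Total 1.
Augment s→3→1→0→sink: bottleneck 7. Total 8.
No augmenting path remains in the residual graph.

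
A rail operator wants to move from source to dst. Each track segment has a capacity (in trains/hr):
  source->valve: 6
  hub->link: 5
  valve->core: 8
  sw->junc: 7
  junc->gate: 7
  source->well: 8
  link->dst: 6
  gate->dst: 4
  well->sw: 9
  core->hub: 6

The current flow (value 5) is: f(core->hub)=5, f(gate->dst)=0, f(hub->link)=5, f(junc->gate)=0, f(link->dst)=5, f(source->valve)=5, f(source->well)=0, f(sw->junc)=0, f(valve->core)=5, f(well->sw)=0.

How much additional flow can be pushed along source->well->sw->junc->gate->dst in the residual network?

Residual capacities along the path: source->well: 8, well->sw: 9, sw->junc: 7, junc->gate: 7, gate->dst: 4.
Minimum is 4.

4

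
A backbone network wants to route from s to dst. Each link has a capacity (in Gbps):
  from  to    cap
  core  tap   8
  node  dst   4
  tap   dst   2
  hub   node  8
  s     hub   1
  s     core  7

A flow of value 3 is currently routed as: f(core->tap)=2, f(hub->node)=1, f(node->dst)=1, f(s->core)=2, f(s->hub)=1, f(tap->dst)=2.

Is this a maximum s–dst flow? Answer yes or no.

Residual reachable from s: {core, s, tap}; dst is not reachable.
Saturated cut: s->hub, tap->dst with total capacity 3 = current flow value. Flow is maximum.

Yes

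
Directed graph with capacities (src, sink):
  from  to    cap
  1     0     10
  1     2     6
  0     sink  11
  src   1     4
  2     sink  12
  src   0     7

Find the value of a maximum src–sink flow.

11

Augment src→0→sink: bottleneck 7. Total 7.
Augment src→1→0→sink: bottleneck 4. Total 11.
No augmenting path remains in the residual graph.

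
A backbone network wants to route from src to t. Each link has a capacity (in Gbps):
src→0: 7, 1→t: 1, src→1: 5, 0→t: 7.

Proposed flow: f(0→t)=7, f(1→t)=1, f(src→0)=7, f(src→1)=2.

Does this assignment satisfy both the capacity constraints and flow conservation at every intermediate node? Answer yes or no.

Conservation fails at 1: inflow 2 ≠ outflow 1.

No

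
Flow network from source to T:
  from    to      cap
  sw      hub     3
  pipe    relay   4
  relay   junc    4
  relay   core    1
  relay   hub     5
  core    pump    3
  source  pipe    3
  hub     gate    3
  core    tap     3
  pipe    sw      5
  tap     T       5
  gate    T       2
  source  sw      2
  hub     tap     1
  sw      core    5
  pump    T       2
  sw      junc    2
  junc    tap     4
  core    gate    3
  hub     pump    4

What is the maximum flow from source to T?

5

Augment source->sw->junc->tap->T: bottleneck 2. Total 2.
Augment source->pipe->sw->core->tap->T: bottleneck 3. Total 5.
No augmenting path remains in the residual graph.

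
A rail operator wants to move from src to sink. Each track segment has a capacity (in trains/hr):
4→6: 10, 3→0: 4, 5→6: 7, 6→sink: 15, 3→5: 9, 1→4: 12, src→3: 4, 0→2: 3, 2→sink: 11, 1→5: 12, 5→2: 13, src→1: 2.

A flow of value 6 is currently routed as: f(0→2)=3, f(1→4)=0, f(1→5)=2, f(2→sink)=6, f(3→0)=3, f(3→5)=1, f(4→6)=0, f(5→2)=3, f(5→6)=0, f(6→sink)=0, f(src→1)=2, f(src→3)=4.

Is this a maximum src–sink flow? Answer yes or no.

Yes

Residual reachable from src: {src}; sink is not reachable.
Saturated cut: src→3, src→1 with total capacity 6 = current flow value. Flow is maximum.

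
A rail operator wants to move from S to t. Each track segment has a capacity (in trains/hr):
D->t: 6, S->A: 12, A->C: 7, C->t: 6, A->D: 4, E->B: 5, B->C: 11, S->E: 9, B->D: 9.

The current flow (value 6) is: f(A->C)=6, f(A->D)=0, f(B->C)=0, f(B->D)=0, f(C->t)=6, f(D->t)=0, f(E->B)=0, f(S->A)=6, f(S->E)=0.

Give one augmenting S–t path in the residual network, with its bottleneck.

S->A->D->t, bottleneck 4

Residual along S->A->D->t: S->A: 6, A->D: 4, D->t: 6.
Bottleneck = min = 4.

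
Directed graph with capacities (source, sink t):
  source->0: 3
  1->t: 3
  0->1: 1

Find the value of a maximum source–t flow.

Augment source->0->1->t: bottleneck 1. Total 1.
No augmenting path remains in the residual graph.

1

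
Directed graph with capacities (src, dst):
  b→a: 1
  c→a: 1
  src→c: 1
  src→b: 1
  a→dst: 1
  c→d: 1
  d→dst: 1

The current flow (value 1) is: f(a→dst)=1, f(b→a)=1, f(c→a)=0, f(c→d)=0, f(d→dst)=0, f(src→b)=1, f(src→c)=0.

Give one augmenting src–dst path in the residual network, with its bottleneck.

Residual along src→c→d→dst: src→c: 1, c→d: 1, d→dst: 1.
Bottleneck = min = 1.

src→c→d→dst, bottleneck 1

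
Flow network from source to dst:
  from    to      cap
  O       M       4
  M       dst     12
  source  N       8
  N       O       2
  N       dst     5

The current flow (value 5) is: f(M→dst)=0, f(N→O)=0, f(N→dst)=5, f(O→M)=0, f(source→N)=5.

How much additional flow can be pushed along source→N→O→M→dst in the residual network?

2

Residual capacities along the path: source→N: 3, N→O: 2, O→M: 4, M→dst: 12.
Minimum is 2.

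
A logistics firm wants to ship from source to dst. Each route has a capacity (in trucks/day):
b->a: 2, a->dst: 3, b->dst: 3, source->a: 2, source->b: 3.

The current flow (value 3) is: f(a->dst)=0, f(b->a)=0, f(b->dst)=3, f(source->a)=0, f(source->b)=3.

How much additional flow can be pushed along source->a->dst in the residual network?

2

Residual capacities along the path: source->a: 2, a->dst: 3.
Minimum is 2.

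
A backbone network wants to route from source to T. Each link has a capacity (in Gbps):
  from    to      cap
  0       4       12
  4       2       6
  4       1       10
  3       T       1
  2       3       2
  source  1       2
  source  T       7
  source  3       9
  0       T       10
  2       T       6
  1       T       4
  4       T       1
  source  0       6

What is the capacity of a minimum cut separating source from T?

Max flow = 16 (via 4 augmenting paths).
In the residual at optimum, the set reachable from source is {3, source}.
Cut edges: source→0 (cap 6), source→1 (cap 2), source→T (cap 7), 3→T (cap 1). Sum = 16.

16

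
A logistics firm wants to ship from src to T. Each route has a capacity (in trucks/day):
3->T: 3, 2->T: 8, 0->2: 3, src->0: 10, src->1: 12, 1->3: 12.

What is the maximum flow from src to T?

Augment src->0->2->T: bottleneck 3. Total 3.
Augment src->1->3->T: bottleneck 3. Total 6.
No augmenting path remains in the residual graph.

6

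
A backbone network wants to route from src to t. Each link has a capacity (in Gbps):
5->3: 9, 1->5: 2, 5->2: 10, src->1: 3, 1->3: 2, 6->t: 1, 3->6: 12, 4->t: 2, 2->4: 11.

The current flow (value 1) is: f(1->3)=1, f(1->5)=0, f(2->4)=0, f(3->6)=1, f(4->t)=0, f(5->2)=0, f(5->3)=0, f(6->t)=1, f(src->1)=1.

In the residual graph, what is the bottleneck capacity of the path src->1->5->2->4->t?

Residual capacities along the path: src->1: 2, 1->5: 2, 5->2: 10, 2->4: 11, 4->t: 2.
Minimum is 2.

2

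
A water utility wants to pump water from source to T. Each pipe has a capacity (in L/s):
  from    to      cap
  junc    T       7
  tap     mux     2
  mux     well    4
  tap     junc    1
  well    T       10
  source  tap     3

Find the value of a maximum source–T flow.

Augment source->tap->junc->T: bottleneck 1. Total 1.
Augment source->tap->mux->well->T: bottleneck 2. Total 3.
No augmenting path remains in the residual graph.

3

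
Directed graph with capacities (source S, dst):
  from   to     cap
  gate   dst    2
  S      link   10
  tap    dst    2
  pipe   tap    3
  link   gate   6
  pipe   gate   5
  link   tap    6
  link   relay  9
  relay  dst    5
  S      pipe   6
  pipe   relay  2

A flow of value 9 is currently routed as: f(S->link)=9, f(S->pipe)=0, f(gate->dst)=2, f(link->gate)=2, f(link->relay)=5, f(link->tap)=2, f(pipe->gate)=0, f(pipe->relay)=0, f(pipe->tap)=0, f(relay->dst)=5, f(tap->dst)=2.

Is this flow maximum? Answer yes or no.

Yes

Residual reachable from S: {S, gate, link, pipe, relay, tap}; dst is not reachable.
Saturated cut: relay->dst, tap->dst, gate->dst with total capacity 9 = current flow value. Flow is maximum.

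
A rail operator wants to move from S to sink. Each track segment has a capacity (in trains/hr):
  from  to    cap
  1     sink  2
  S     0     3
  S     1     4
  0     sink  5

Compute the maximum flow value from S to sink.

Augment S→1→sink: bottleneck 2. Total 2.
Augment S→0→sink: bottleneck 3. Total 5.
No augmenting path remains in the residual graph.

5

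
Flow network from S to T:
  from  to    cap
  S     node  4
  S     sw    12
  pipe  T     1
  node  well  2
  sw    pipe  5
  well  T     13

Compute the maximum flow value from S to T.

3

Augment S->sw->pipe->T: bottleneck 1. Total 1.
Augment S->node->well->T: bottleneck 2. Total 3.
No augmenting path remains in the residual graph.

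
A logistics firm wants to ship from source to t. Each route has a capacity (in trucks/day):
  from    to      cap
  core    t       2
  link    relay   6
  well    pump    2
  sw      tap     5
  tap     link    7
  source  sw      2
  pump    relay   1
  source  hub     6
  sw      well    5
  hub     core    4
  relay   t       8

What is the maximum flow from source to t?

Augment source→hub→core→t: bottleneck 2. Total 2.
Augment source→sw→well→pump→relay→t: bottleneck 1. Total 3.
Augment source→sw→tap→link→relay→t: bottleneck 1. Total 4.
No augmenting path remains in the residual graph.

4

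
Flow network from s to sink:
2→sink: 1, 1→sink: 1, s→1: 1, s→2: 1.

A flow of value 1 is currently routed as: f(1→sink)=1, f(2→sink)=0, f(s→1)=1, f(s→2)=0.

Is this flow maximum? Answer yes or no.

Residual path s→2→sink has bottleneck 1 > 0.
Pushing 1 along it raises the flow to 2, so the given flow is not maximum.

No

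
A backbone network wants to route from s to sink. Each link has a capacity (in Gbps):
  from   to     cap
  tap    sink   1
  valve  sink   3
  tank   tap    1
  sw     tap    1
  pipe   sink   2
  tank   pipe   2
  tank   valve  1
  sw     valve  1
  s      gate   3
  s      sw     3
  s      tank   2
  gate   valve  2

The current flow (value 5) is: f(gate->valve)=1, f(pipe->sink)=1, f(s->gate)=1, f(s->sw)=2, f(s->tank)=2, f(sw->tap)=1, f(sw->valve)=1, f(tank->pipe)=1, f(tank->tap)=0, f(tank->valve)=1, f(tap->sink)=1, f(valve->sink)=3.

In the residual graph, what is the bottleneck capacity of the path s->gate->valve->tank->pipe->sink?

1

Residual capacities along the path: s->gate: 2, gate->valve: 1, valve->tank: 1, tank->pipe: 1, pipe->sink: 1.
Minimum is 1.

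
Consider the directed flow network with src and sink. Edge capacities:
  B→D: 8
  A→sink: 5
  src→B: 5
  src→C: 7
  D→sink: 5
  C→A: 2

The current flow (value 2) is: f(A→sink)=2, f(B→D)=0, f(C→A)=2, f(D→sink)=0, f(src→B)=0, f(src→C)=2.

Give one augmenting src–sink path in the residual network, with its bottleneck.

Residual along src→B→D→sink: src→B: 5, B→D: 8, D→sink: 5.
Bottleneck = min = 5.

src→B→D→sink, bottleneck 5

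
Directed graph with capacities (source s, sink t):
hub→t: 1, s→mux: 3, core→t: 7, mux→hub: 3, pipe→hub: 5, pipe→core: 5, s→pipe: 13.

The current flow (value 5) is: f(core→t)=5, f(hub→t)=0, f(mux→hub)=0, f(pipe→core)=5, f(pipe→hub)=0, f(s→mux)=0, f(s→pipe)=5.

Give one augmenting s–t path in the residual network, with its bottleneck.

Residual along s→pipe→hub→t: s→pipe: 8, pipe→hub: 5, hub→t: 1.
Bottleneck = min = 1.

s→pipe→hub→t, bottleneck 1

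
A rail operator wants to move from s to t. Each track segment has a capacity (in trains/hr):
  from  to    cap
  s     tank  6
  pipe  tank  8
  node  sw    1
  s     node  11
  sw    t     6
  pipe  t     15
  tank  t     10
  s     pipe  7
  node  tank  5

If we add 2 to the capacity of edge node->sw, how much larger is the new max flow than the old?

Original max flow = 18.
After raising cap(node->sw), augmenting paths through that edge carry 2 more units.
New max flow = 20. Increase = 2.

2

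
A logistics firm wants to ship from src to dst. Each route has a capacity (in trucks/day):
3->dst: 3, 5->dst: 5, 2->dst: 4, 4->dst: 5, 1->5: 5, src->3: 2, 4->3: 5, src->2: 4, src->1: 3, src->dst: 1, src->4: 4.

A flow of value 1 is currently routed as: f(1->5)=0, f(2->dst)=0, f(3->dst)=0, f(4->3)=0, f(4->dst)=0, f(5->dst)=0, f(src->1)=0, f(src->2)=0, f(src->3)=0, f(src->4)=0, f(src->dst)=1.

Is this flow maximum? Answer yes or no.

No

Residual path src->4->dst has bottleneck 4 > 0.
Pushing 4 along it raises the flow to 5, so the given flow is not maximum.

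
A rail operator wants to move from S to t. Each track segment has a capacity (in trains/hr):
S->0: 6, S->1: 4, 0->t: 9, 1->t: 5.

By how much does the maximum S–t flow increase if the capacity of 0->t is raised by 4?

0

Original max flow = 10.
Edge 0->t does not cross the min cut (source side {S}), so extra capacity there cannot help.
New max flow = 10. Increase = 0.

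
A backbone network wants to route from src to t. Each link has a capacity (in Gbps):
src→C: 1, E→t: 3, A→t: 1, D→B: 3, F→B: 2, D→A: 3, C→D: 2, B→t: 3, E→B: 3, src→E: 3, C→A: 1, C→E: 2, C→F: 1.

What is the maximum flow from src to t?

4

Augment src→E→t: bottleneck 3. Total 3.
Augment src→C→A→t: bottleneck 1. Total 4.
No augmenting path remains in the residual graph.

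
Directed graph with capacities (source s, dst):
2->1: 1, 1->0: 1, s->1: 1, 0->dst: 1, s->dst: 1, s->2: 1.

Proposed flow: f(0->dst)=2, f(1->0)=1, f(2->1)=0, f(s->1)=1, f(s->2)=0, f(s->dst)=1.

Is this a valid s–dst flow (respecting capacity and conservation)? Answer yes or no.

Capacity violated on 0->dst: flow 2 > capacity 1.

No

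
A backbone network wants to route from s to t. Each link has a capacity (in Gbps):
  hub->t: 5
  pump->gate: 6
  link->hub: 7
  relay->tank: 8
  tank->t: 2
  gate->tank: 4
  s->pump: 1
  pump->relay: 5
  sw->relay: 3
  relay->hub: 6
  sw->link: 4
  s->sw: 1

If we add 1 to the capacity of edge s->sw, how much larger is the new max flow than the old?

1

Original max flow = 2.
After raising cap(s->sw), augmenting paths through that edge carry 1 more unit.
New max flow = 3. Increase = 1.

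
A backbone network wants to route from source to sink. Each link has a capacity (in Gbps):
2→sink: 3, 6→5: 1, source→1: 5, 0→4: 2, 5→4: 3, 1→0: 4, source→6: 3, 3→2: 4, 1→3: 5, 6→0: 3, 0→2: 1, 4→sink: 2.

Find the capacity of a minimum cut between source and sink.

Max flow = 5 (via 2 augmenting paths).
In the residual at optimum, the set reachable from source is {0, 1, 2, 3, 4, 5, 6, source}.
Cut edges: 2→sink (cap 3), 4→sink (cap 2). Sum = 5.

5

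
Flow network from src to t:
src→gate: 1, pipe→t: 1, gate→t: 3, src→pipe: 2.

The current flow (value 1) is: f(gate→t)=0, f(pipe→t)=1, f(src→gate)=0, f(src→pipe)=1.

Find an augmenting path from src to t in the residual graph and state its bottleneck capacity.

src→gate→t, bottleneck 1

Residual along src→gate→t: src→gate: 1, gate→t: 3.
Bottleneck = min = 1.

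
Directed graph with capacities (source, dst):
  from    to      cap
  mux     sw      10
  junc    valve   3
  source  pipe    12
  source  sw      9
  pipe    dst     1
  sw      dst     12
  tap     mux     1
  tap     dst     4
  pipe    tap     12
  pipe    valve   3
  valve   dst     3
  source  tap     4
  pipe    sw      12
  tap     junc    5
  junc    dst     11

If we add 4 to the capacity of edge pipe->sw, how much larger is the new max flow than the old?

Original max flow = 25.
Edge pipe->sw does not cross the min cut (source side {source}), so extra capacity there cannot help.
New max flow = 25. Increase = 0.

0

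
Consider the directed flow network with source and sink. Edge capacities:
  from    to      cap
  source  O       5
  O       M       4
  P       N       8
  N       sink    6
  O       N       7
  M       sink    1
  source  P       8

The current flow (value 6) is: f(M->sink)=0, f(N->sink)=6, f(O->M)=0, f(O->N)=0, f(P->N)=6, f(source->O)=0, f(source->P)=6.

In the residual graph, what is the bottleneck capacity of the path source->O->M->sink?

1

Residual capacities along the path: source->O: 5, O->M: 4, M->sink: 1.
Minimum is 1.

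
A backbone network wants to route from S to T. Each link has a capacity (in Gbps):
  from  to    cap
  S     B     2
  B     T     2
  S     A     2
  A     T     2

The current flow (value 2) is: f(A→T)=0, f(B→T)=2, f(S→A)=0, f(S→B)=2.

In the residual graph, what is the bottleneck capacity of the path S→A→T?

Residual capacities along the path: S→A: 2, A→T: 2.
Minimum is 2.

2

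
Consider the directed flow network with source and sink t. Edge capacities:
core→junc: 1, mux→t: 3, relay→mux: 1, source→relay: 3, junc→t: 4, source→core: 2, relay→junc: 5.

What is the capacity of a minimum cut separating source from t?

4

Max flow = 4 (via 2 augmenting paths).
In the residual at optimum, the set reachable from source is {core, source}.
Cut edges: source→relay (cap 3), core→junc (cap 1). Sum = 4.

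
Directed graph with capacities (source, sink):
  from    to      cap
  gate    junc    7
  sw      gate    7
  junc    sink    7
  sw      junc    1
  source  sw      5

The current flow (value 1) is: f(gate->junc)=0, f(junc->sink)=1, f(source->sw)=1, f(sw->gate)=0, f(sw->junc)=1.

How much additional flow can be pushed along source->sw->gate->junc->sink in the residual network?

Residual capacities along the path: source->sw: 4, sw->gate: 7, gate->junc: 7, junc->sink: 6.
Minimum is 4.

4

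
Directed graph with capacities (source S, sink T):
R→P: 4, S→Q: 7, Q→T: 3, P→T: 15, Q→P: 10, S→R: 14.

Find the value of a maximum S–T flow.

Augment S→Q→T: bottleneck 3. Total 3.
Augment S→R→P→T: bottleneck 4. Total 7.
Augment S→Q→P→T: bottleneck 4. Total 11.
No augmenting path remains in the residual graph.

11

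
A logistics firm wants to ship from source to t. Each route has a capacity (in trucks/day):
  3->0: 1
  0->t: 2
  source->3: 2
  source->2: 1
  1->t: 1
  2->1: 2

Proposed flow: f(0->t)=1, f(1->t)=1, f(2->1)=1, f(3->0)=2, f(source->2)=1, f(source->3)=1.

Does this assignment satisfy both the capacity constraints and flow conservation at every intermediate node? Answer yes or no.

No

Capacity violated on 3->0: flow 2 > capacity 1.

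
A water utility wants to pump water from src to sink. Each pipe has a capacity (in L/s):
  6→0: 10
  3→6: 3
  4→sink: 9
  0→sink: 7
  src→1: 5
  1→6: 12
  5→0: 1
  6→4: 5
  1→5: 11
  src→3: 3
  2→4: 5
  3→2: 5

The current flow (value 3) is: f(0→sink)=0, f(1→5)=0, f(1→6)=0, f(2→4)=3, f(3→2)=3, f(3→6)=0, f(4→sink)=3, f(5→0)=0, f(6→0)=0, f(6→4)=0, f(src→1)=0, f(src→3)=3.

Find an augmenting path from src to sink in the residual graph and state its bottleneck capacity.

Residual along src→1→6→4→sink: src→1: 5, 1→6: 12, 6→4: 5, 4→sink: 6.
Bottleneck = min = 5.

src→1→6→4→sink, bottleneck 5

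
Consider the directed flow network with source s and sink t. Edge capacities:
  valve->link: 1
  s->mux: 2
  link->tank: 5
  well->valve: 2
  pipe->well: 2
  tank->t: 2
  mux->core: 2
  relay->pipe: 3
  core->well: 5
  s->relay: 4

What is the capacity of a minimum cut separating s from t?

Max flow = 1 (via 1 augmenting path).
In the residual at optimum, the set reachable from s is {core, mux, pipe, relay, s, valve, well}.
Cut edges: valve->link (cap 1). Sum = 1.

1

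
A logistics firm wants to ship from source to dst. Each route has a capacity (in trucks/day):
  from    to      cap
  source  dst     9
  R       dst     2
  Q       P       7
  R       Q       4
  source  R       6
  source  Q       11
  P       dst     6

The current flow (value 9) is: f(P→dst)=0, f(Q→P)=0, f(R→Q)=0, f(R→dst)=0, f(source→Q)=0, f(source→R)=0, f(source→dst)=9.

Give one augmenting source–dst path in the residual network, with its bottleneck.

source→R→dst, bottleneck 2

Residual along source→R→dst: source→R: 6, R→dst: 2.
Bottleneck = min = 2.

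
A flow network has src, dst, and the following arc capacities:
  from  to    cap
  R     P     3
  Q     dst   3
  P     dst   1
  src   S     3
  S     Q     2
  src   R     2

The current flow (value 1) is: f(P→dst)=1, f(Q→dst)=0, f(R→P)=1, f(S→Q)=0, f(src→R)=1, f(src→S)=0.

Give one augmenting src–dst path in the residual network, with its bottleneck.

src→S→Q→dst, bottleneck 2

Residual along src→S→Q→dst: src→S: 3, S→Q: 2, Q→dst: 3.
Bottleneck = min = 2.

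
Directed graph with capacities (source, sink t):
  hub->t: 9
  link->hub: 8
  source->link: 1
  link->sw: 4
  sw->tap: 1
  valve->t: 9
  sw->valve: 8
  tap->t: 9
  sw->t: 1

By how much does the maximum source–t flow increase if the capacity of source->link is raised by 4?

4

Original max flow = 1.
After raising cap(source->link), augmenting paths through that edge carry 4 more units.
New max flow = 5. Increase = 4.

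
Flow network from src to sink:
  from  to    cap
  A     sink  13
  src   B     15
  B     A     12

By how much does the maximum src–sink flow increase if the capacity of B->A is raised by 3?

Original max flow = 12.
After raising cap(B->A), augmenting paths through that edge carry 1 more unit.
New max flow = 13. Increase = 1.

1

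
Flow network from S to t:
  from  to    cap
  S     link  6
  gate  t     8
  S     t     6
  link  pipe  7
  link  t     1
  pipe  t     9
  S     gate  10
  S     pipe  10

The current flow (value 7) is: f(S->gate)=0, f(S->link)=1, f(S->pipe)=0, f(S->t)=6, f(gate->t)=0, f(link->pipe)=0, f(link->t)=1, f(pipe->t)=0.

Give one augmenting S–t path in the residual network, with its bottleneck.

Residual along S->pipe->t: S->pipe: 10, pipe->t: 9.
Bottleneck = min = 9.

S->pipe->t, bottleneck 9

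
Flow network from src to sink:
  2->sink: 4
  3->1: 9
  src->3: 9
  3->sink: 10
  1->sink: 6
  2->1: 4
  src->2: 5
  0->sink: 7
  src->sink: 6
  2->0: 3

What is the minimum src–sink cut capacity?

20

Max flow = 20 (via 4 augmenting paths).
In the residual at optimum, the set reachable from src is {src}.
Cut edges: src->2 (cap 5), src->3 (cap 9), src->sink (cap 6). Sum = 20.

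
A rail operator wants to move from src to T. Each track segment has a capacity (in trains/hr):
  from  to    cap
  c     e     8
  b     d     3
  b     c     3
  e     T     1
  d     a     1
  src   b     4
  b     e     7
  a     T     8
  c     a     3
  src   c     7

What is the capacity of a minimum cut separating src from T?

Max flow = 5 (via 3 augmenting paths).
In the residual at optimum, the set reachable from src is {b, c, d, e, src}.
Cut edges: d->a (cap 1), c->a (cap 3), e->T (cap 1). Sum = 5.

5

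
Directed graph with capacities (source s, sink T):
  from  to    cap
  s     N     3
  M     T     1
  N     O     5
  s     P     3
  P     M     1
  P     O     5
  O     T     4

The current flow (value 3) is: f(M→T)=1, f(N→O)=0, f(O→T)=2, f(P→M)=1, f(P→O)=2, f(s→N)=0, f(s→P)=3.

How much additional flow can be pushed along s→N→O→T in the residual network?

Residual capacities along the path: s→N: 3, N→O: 5, O→T: 2.
Minimum is 2.

2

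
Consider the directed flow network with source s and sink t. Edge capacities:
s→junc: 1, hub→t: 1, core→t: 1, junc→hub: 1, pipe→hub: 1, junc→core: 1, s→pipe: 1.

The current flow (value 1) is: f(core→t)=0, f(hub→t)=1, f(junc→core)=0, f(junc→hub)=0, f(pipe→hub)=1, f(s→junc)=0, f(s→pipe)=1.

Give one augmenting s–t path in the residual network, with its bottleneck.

Residual along s→junc→core→t: s→junc: 1, junc→core: 1, core→t: 1.
Bottleneck = min = 1.

s→junc→core→t, bottleneck 1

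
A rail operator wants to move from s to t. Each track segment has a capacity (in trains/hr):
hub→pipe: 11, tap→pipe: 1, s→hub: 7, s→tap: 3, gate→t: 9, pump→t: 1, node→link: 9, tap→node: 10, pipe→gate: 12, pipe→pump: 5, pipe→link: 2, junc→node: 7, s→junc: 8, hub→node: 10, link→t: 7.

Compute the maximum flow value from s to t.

15

Augment s→hub→pipe→gate→t: bottleneck 7. Total 7.
Augment s→tap→pipe→gate→t: bottleneck 1. Total 8.
Augment s→tap→node→link→t: bottleneck 2. Total 10.
Augment s→junc→node→link→t: bottleneck 5. Total 15.
No augmenting path remains in the residual graph.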